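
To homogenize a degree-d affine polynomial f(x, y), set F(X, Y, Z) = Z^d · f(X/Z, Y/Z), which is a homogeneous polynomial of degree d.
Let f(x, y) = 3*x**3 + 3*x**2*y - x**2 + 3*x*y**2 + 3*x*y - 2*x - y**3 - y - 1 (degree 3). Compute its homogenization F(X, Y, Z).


F(X, Y, Z) = 3*X**3 + 3*X**2*Y - X**2*Z + 3*X*Y**2 + 3*X*Y*Z - 2*X*Z**2 - Y**3 - Y*Z**2 - Z**3

deg(f) = 3.
Substitute x = X/Z, y = Y/Z into f, then multiply by Z^3.
  monomial 3·x^3·y^0 ↦ 3·X^3·Y^0·Z^0.
  monomial 3·x^2·y^1 ↦ 3·X^2·Y^1·Z^0.
  monomial -1·x^2·y^0 ↦ -1·X^2·Y^0·Z^1.
  monomial 3·x^1·y^2 ↦ 3·X^1·Y^2·Z^0.
  monomial 3·x^1·y^1 ↦ 3·X^1·Y^1·Z^1.
  monomial -2·x^1·y^0 ↦ -2·X^1·Y^0·Z^2.
  monomial -1·x^0·y^3 ↦ -1·X^0·Y^3·Z^0.
  monomial -1·x^0·y^1 ↦ -1·X^0·Y^1·Z^2.
  monomial -1·x^0·y^0 ↦ -1·X^0·Y^0·Z^3.
Collecting: F(X, Y, Z) = 3*X**3 + 3*X**2*Y - X**2*Z + 3*X*Y**2 + 3*X*Y*Z - 2*X*Z**2 - Y**3 - Y*Z**2 - Z**3.


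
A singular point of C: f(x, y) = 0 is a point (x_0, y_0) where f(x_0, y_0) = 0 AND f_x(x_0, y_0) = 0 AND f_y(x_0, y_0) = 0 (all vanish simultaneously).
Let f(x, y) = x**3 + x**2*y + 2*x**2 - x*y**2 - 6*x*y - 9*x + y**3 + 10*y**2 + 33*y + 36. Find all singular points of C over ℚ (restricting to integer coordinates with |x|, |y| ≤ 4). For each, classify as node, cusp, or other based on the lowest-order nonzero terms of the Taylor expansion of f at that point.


Singular points: {(0, -3)}; classification: node.

Compute partial derivatives:
  f_x = 3*x**2 + 2*x*y + 4*x - y**2 - 6*y - 9.
  f_y = x**2 - 2*x*y - 6*x + 3*y**2 + 20*y + 33.
Scan x_0 ∈ {−4, ..., 4}. For each x_0, f_y(x_0, y) is a polynomial in y; find its integer roots y ∈ {−4, ..., 4}, then test f_x and f at those candidates.
  x = -4: f_y(-4, y) = 3*y**2 + 28*y + 73; no integer root y with |y| ≤ 4.
  x = -3: f_y(-3, y) = 3*y**2 + 26*y + 60; no integer root y with |y| ≤ 4.
  x = -2: f_y(-2, y) = 3*y**2 + 24*y + 49; no integer root y with |y| ≤ 4.
  x = -1: f_y(-1, y) = 3*y**2 + 22*y + 40; vanishes at y ∈ {-4}. (-1, -4): f_x = 6 ≠ 0.
  x = 0: f_y(0, y) = 3*y**2 + 20*y + 33; vanishes at y ∈ {-3}. (0, -3): f_x = 0, f = 0 — SINGULAR.
  x = 1: f_y(1, y) = 3*y**2 + 18*y + 28; no integer root y with |y| ≤ 4.
  x = 2: f_y(2, y) = 3*y**2 + 16*y + 25; no integer root y with |y| ≤ 4.
  x = 3: f_y(3, y) = 3*y**2 + 14*y + 24; no integer root y with |y| ≤ 4.
  x = 4: f_y(4, y) = 3*y**2 + 12*y + 25; no integer root y with |y| ≤ 4.
Only singular point on the grid: (0, -3).
Classify: substitute x = 0 + u, y = -3 + v and expand: f = u**3 + u**2*v - u**2 - u*v**2 + v**3 + v**2.
No constant or linear terms (consistent with a singular point). Quadratic part: -u**2 + v**2. Cubic part: u**3 + u**2*v - u*v**2 + v**3.
The quadratic part v**2 - u**2 = (v − u)(v + u) splits into two distinct linear factors, so there are two distinct tangent lines y − -3 = ±(x − 0) — this is a node (ordinary double point).
Classification: node.


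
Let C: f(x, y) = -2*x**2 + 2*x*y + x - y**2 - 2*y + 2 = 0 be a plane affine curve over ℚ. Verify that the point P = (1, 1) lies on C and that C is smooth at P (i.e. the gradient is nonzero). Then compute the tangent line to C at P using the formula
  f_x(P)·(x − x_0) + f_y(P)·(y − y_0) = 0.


Tangent line at P: -x - 2*y + 3 = 0.

Step 1: f(1, 1) = 0, so P lies on C.
Step 2: partial derivatives
  f_x(x, y) = -4*x + 2*y + 1, f_y(x, y) = 2*x - 2*y - 2.
  f_x(P) = -1, f_y(P) = -2 (gradient nonzero, so P is smooth).
Step 3: tangent line at P: -1·(x − 1) + -2·(y − 1) = 0.
Expanding: -x - 2*y + 3 = 0.


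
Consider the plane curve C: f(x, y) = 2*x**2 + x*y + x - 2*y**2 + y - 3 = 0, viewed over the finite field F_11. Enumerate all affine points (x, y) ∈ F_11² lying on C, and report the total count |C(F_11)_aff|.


Affine F_11-points: {(1, 0), (1, 1), (4, 0), (4, 8), (5, 4), (5, 10), (6, 10), (7, 2), (8, 2), (8, 8), (9, 1), (9, 4)}; count = 12.

For each of the 121 pairs (x, y) ∈ F_11², evaluate f(x, y) mod 11. Record the zeros.
  x = 0: [0↦8, 1↦7, 2↦2, 3↦4, 4↦2, 5↦7, 6↦8, 7↦5, 8↦9, 9↦9, 10↦5]  zeros at y ∈ ∅
  x = 1: [0↦0, 1↦0, 2↦7, 3↦10, 4↦9, 5↦4, 6↦6, 7↦4, 8↦9, 9↦10, 10↦7]  zeros at y ∈ {0, 1}
  x = 2: [0↦7, 1↦8, 2↦5, 3↦9, 4↦9, 5↦5, 6↦8, 7↦7, 8↦2, 9↦4, 10↦2]  zeros at y ∈ ∅
  x = 3: [0↦7, 1↦9, 2↦7, 3↦1, 4↦2, 5↦10, 6↦3, 7↦3, 8↦10, 9↦2, 10↦1]  zeros at y ∈ ∅
  x = 4: [0↦0, 1↦3, 2↦2, 3↦8, 4↦10, 5↦8, 6↦2, 7↦3, 8↦0, 9↦4, 10↦4]  zeros at y ∈ {0, 8}
  x = 5: [0↦8, 1↦1, 2↦1, 3↦8, 4↦0, 5↦10, 6↦5, 7↦7, 8↦5, 9↦10, 10↦0]  zeros at y ∈ {4, 10}
  x = 6: [0↦9, 1↦3, 2↦4, 3↦1, 4↦5, 5↦5, 6↦1, 7↦4, 8↦3, 9↦9, 10↦0]  zeros at y ∈ {10}
  x = 7: [0↦3, 1↦9, 2↦0, 3↦9, 4↦3, 5↦4, 6↦1, 7↦5, 8↦5, 9↦1, 10↦4]  zeros at y ∈ {2}
  x = 8: [0↦1, 1↦8, 2↦0, 3↦10, 4↦5, 5↦7, 6↦5, 7↦10, 8↦0, 9↦8, 10↦1]  zeros at y ∈ {2, 8}
  x = 9: [0↦3, 1↦0, 2↦4, 3↦4, 4↦0, 5↦3, 6↦2, 7↦8, 8↦10, 9↦8, 10↦2]  zeros at y ∈ {1, 4}
  x = 10: [0↦9, 1↦7, 2↦1, 3↦2, 4↦10, 5↦3, 6↦3, 7↦10, 8↦2, 9↦1, 10↦7]  zeros at y ∈ ∅
Collecting zeros: affine points = {(1, 0), (1, 1), (4, 0), (4, 8), (5, 4), (5, 10), (6, 10), (7, 2), (8, 2), (8, 8), (9, 1), (9, 4)}.
Total count |C(F_11)_aff| = 12.


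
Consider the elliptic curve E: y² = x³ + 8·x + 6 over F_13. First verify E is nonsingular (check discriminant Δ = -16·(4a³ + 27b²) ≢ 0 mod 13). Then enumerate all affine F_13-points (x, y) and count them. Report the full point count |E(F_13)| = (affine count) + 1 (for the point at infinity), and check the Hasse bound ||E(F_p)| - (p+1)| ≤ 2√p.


Affine points = {(2, 2), (2, 11), (6, 6), (6, 7), (8, 6), (8, 7), (9, 1), (9, 12), (12, 6), (12, 7)}; affine count = 10; |E(F_13)| = 11.

Discriminant check: Δ ∝ 4a³ + 27b² = 4·8³ + 27·6² = 4·512 + 27·36 ≡ 4 (mod 13). Nonzero ⇒ E is nonsingular.
For each x ∈ F_13, compute rhs = x³ + 8·x + 6 mod 13, then count y ∈ F_13 with y² ≡ rhs.
  x = 0: rhs = 6, matching y values: none (0 points).
  x = 1: rhs = 2, matching y values: none (0 points).
  x = 2: rhs = 4, matching y values: 2, 11 (2 points).
  x = 3: rhs = 5, matching y values: none (0 points).
  x = 4: rhs = 11, matching y values: none (0 points).
  x = 5: rhs = 2, matching y values: none (0 points).
  x = 6: rhs = 10, matching y values: 6, 7 (2 points).
  x = 7: rhs = 2, matching y values: none (0 points).
  x = 8: rhs = 10, matching y values: 6, 7 (2 points).
  x = 9: rhs = 1, matching y values: 1, 12 (2 points).
  x = 10: rhs = 7, matching y values: none (0 points).
  x = 11: rhs = 8, matching y values: none (0 points).
  x = 12: rhs = 10, matching y values: 6, 7 (2 points).
Total affine count: 10.
Full point count |E(F_13)| = 10 + 1 = 11.
Hasse bound: |11 − (13+1)| = |-3| = 3 ≤ 2√13 ≈ 7.2111 ✓.


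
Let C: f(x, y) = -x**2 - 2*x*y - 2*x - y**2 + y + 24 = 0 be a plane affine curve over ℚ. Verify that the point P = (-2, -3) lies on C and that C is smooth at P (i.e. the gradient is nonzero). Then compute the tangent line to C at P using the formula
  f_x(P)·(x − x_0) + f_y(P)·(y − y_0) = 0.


Tangent line at P: 8*x + 11*y + 49 = 0.

Step 1: f(-2, -3) = 0, so P lies on C.
Step 2: partial derivatives
  f_x(x, y) = -2*x - 2*y - 2, f_y(x, y) = -2*x - 2*y + 1.
  f_x(P) = 8, f_y(P) = 11 (gradient nonzero, so P is smooth).
Step 3: tangent line at P: 8·(x − -2) + 11·(y − -3) = 0.
Expanding: 8*x + 11*y + 49 = 0.


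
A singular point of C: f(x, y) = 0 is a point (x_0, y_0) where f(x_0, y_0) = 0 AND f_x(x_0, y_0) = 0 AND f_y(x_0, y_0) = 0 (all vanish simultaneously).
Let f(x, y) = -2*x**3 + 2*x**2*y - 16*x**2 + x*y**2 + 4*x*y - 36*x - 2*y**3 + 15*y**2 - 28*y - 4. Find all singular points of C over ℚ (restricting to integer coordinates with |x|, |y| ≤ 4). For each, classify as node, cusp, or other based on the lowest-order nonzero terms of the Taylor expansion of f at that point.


Singular points: {(-2, 2)}; classification: cusp.

Compute partial derivatives:
  f_x = -6*x**2 + 4*x*y - 32*x + y**2 + 4*y - 36.
  f_y = 2*x**2 + 2*x*y + 4*x - 6*y**2 + 30*y - 28.
Scan x_0 ∈ {−4, ..., 4}. For each x_0, f_y(x_0, y) is a polynomial in y; find its integer roots y ∈ {−4, ..., 4}, then test f_x and f at those candidates.
  x = -4: f_y(-4, y) = -6*y**2 + 22*y - 12; vanishes at y ∈ {3}. (-4, 3): f_x = -31 ≠ 0.
  x = -3: f_y(-3, y) = -6*y**2 + 24*y - 22; no integer root y with |y| ≤ 4.
  x = -2: f_y(-2, y) = -6*y**2 + 26*y - 28; vanishes at y ∈ {2}. (-2, 2): f_x = 0, f = 0 — SINGULAR.
  x = -1: f_y(-1, y) = -6*y**2 + 28*y - 30; vanishes at y ∈ {3}. (-1, 3): f_x = -1 ≠ 0.
  x = 0: f_y(0, y) = -6*y**2 + 30*y - 28; no integer root y with |y| ≤ 4.
  x = 1: f_y(1, y) = -6*y**2 + 32*y - 22; no integer root y with |y| ≤ 4.
  x = 2: f_y(2, y) = -6*y**2 + 34*y - 12; no integer root y with |y| ≤ 4.
  x = 3: f_y(3, y) = -6*y**2 + 36*y + 2; no integer root y with |y| ≤ 4.
  x = 4: f_y(4, y) = -6*y**2 + 38*y + 20; no integer root y with |y| ≤ 4.
Only singular point on the grid: (-2, 2).
Classify: substitute x = -2 + u, y = 2 + v and expand: f = -2*u**3 + 2*u**2*v + u*v**2 - 2*v**3 + v**2.
No constant or linear terms (consistent with a singular point). Quadratic part: v**2. Cubic part: -2*u**3 + 2*u**2*v + u*v**2 - 2*v**3.
The quadratic part v**2 is a perfect square, so there is a single (double) tangent line v = 0, i.e. y = 2. Restricting the cubic part to that line (v = 0) leaves -2*u**3 ≠ 0, so f is not divisible by v and the branch is v² ≈ 2*u**3 to lowest order — this is a cusp.
Classification: cusp.


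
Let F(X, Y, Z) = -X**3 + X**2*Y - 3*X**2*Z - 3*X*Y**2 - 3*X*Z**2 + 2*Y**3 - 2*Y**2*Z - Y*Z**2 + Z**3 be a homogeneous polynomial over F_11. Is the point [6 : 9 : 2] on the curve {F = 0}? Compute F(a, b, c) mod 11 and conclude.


F(6,9,2) ≡ 7 (mod 11); P is NOT on the curve.

Evaluate F(6, 9, 2) term-by-term (mod 11).
  -X**3 ↦ -1·216·1·1 = -216
  X**2*Y ↦ 1·36·9·1 = 324
  -3*X**2*Z ↦ -3·36·1·2 = -216
  -3*X*Y**2 ↦ -3·6·81·1 = -1458
  -3*X*Z**2 ↦ -3·6·1·4 = -72
  2*Y**3 ↦ 2·1·729·1 = 1458
  -2*Y**2*Z ↦ -2·1·81·2 = -324
  -Y*Z**2 ↦ -1·1·9·4 = -36
  Z**3 ↦ 1·1·1·8 = 8
Sum: F(6, 9, 2) = (-216) + (324) + (-216) + (-1458) + (-72) + (1458) + (-324) + (-36) + (8) = -532.
Reducing mod 11: -532 ≡ 7 (mod 11).
Since F(a, b, c) ≡ 7 ≠ 0 (mod 11), P does NOT lie on the curve.


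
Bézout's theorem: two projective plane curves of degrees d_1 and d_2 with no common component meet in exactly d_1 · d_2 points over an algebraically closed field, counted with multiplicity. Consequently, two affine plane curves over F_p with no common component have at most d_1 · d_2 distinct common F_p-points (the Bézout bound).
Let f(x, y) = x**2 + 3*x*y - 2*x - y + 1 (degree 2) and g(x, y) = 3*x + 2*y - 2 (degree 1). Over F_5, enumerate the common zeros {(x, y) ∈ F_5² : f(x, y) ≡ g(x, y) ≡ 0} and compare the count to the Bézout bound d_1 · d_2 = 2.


Common zeros: {(0, 1)}; count = 1; Bézout bound = 2.

deg(f) = 2, deg(g) = 1, so Bézout bound = 2.
Scan x ∈ F_5. For each x, list the y ∈ F_5 with f(x, y) ≡ 0 and those with g(x, y) ≡ 0 (mod 5); the common zeros in that column are the intersection.
  x = 0: f ≡ 0 at y ∈ {1}; g ≡ 0 at y ∈ {1}; common: {1}.
  x = 1: f ≡ 0 at y ∈ {0}; g ≡ 0 at y ∈ {2}; common: ∅.
  x = 2: f ≡ 0 at y ∈ ∅; g ≡ 0 at y ∈ {3}; common: ∅.
  x = 3: f ≡ 0 at y ∈ {2}; g ≡ 0 at y ∈ {4}; common: ∅.
  x = 4: f ≡ 0 at y ∈ {1}; g ≡ 0 at y ∈ {0}; common: ∅.
Collecting: common zeros = {(0, 1)}, so the count is 1.
Comparison with the Bézout bound: 1 ≤ 2 = deg(f)·deg(g), as expected for curves with no common component (the affine F_5-count falls short of the bound because intersections may lie at infinity, over extension fields, or carry multiplicity).


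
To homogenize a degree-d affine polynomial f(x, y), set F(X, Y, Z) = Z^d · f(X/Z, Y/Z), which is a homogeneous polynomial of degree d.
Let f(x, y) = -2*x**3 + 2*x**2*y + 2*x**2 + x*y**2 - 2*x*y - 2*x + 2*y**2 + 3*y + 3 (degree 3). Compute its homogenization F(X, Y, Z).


F(X, Y, Z) = -2*X**3 + 2*X**2*Y + 2*X**2*Z + X*Y**2 - 2*X*Y*Z - 2*X*Z**2 + 2*Y**2*Z + 3*Y*Z**2 + 3*Z**3

deg(f) = 3.
Substitute x = X/Z, y = Y/Z into f, then multiply by Z^3.
  monomial -2·x^3·y^0 ↦ -2·X^3·Y^0·Z^0.
  monomial 2·x^2·y^1 ↦ 2·X^2·Y^1·Z^0.
  monomial 2·x^2·y^0 ↦ 2·X^2·Y^0·Z^1.
  monomial 1·x^1·y^2 ↦ 1·X^1·Y^2·Z^0.
  monomial -2·x^1·y^1 ↦ -2·X^1·Y^1·Z^1.
  monomial -2·x^1·y^0 ↦ -2·X^1·Y^0·Z^2.
  monomial 2·x^0·y^2 ↦ 2·X^0·Y^2·Z^1.
  monomial 3·x^0·y^1 ↦ 3·X^0·Y^1·Z^2.
  monomial 3·x^0·y^0 ↦ 3·X^0·Y^0·Z^3.
Collecting: F(X, Y, Z) = -2*X**3 + 2*X**2*Y + 2*X**2*Z + X*Y**2 - 2*X*Y*Z - 2*X*Z**2 + 2*Y**2*Z + 3*Y*Z**2 + 3*Z**3.


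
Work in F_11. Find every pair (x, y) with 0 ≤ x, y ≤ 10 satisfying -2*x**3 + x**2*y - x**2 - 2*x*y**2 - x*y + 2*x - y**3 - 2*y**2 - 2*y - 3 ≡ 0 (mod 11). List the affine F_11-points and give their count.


Affine F_11-points: {(1, 1), (2, 6), (4, 7), (5, 10), (6, 3), (7, 6), (9, 4), (10, 6)}; count = 8.

For each of the 121 pairs (x, y) ∈ F_11², evaluate f(x, y) mod 11. Record the zeros.
  x = 0: [0↦8, 1↦3, 2↦10, 3↦1, 4↦3, 5↦10, 6↦5, 7↦4, 8↦1, 9↦1, 10↦9]  zeros at y ∈ ∅
  x = 1: [0↦7, 1↦0, 2↦1, 3↦4, 4↦3, 5↦3, 6↦9, 7↦4, 8↦4, 9↦3, 10↦6]  zeros at y ∈ {1}
  x = 2: [0↦3, 1↦7, 2↦4, 3↦10, 4↦8, 5↦3, 6↦0, 7↦4, 8↦9, 9↦9, 10↦9]  zeros at y ∈ {6}
  x = 3: [0↦6, 1↦1, 2↦7, 3↦7, 4↦6, 5↦9, 6↦10, 7↦3, 8↦4, 9↦7, 10↦6]  zeros at y ∈ ∅
  x = 4: [0↦4, 1↦3, 2↦9, 3↦5, 4↦7, 5↦9, 6↦5, 7↦0, 8↦10, 9↦7, 10↦7]  zeros at y ∈ {7}
  x = 5: [0↦7, 1↦1, 2↦9, 3↦3, 4↦10, 5↦2, 6↦6, 7↦5, 8↦4, 9↦8, 10↦0]  zeros at y ∈ {10}
  x = 6: [0↦3, 1↦5, 2↦6, 3↦0, 4↦3, 5↦9, 6↦1, 7↦6, 8↦7, 9↦9, 10↦6]  zeros at y ∈ {3}
  x = 7: [0↦2, 1↦3, 2↦10, 3↦6, 4↦7, 5↦7, 6↦0, 7↦2, 8↦7, 9↦9, 10↦2]  zeros at y ∈ {6}
  x = 8: [0↦3, 1↦5, 2↦9, 3↦9, 4↦10, 5↦6, 6↦2, 7↦3, 8↦3, 9↦7, 10↦9]  zeros at y ∈ ∅
  x = 9: [0↦5, 1↦10, 2↦2, 3↦8, 4↦0, 5↦5, 6↦6, 7↦8, 8↦5, 9↦2, 10↦4]  zeros at y ∈ {4}
  x = 10: [0↦7, 1↦6, 2↦10, 3↦2, 4↦9, 5↦3, 6↦0, 7↦5, 8↦1, 9↦4, 10↦8]  zeros at y ∈ {6}
Collecting zeros: affine points = {(1, 1), (2, 6), (4, 7), (5, 10), (6, 3), (7, 6), (9, 4), (10, 6)}.
Total count |C(F_11)_aff| = 8.


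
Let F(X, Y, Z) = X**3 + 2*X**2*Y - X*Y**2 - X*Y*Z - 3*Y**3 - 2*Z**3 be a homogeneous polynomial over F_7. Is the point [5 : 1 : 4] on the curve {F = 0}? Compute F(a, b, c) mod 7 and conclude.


F(5,1,4) ≡ 5 (mod 7); P is NOT on the curve.

Evaluate F(5, 1, 4) term-by-term (mod 7).
  X**3 ↦ 1·125·1·1 = 125
  2*X**2*Y ↦ 2·25·1·1 = 50
  -X*Y**2 ↦ -1·5·1·1 = -5
  -X*Y*Z ↦ -1·5·1·4 = -20
  -3*Y**3 ↦ -3·1·1·1 = -3
  -2*Z**3 ↦ -2·1·1·64 = -128
Sum: F(5, 1, 4) = (125) + (50) + (-5) + (-20) + (-3) + (-128) = 19.
Reducing mod 7: 19 ≡ 5 (mod 7).
Since F(a, b, c) ≡ 5 ≠ 0 (mod 7), P does NOT lie on the curve.


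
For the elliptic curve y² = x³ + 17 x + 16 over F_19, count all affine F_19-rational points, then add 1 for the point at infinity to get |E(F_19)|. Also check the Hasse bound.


Affine points = {(0, 4), (0, 15), (2, 1), (2, 18), (5, 6), (5, 13), (6, 7), (6, 12), (9, 9), (9, 10), (15, 6), (15, 13), (18, 6), (18, 13)}; affine count = 14; |E(F_19)| = 15.

Discriminant check: Δ ∝ 4a³ + 27b² = 4·17³ + 27·16² = 4·4913 + 27·256 ≡ 2 (mod 19). Nonzero ⇒ E is nonsingular.
For each x ∈ F_19, compute rhs = x³ + 17·x + 16 mod 19, then count y ∈ F_19 with y² ≡ rhs.
  x = 0: rhs = 16, matching y values: 4, 15 (2 points).
  x = 1: rhs = 15, matching y values: none (0 points).
  x = 2: rhs = 1, matching y values: 1, 18 (2 points).
  x = 3: rhs = 18, matching y values: none (0 points).
  x = 4: rhs = 15, matching y values: none (0 points).
  x = 5: rhs = 17, matching y values: 6, 13 (2 points).
  x = 6: rhs = 11, matching y values: 7, 12 (2 points).
  x = 7: rhs = 3, matching y values: none (0 points).
  x = 8: rhs = 18, matching y values: none (0 points).
  x = 9: rhs = 5, matching y values: 9, 10 (2 points).
  x = 10: rhs = 8, matching y values: none (0 points).
  x = 11: rhs = 14, matching y values: none (0 points).
  x = 12: rhs = 10, matching y values: none (0 points).
  x = 13: rhs = 2, matching y values: none (0 points).
  x = 14: rhs = 15, matching y values: none (0 points).
  x = 15: rhs = 17, matching y values: 6, 13 (2 points).
  x = 16: rhs = 14, matching y values: none (0 points).
  x = 17: rhs = 12, matching y values: none (0 points).
  x = 18: rhs = 17, matching y values: 6, 13 (2 points).
Total affine count: 14.
Full point count |E(F_19)| = 14 + 1 = 15.
Hasse bound: |15 − (19+1)| = |-5| = 5 ≤ 2√19 ≈ 8.7178 ✓.


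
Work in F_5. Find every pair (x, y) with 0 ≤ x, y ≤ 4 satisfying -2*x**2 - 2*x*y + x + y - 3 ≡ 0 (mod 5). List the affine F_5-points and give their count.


Affine F_5-points: {(0, 3), (1, 1), (2, 2), (4, 2)}; count = 4.

For each of the 25 pairs (x, y) ∈ F_5², evaluate f(x, y) mod 5. Record the zeros.
  x = 0: [0↦2, 1↦3, 2↦4, 3↦0, 4↦1]  zeros at y ∈ {3}
  x = 1: [0↦1, 1↦0, 2↦4, 3↦3, 4↦2]  zeros at y ∈ {1}
  x = 2: [0↦1, 1↦3, 2↦0, 3↦2, 4↦4]  zeros at y ∈ {2}
  x = 3: [0↦2, 1↦2, 2↦2, 3↦2, 4↦2]  zeros at y ∈ ∅
  x = 4: [0↦4, 1↦2, 2↦0, 3↦3, 4↦1]  zeros at y ∈ {2}
Collecting zeros: affine points = {(0, 3), (1, 1), (2, 2), (4, 2)}.
Total count |C(F_5)_aff| = 4.


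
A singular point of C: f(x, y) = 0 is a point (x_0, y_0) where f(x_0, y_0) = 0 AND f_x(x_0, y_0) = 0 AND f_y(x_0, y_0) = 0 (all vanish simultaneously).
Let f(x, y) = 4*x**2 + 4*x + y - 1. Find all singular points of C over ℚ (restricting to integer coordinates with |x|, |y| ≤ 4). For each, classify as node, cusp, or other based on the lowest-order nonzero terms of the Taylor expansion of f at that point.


No singular points in the scanned grid; C is smooth there.

Compute partial derivatives:
  f_x = 8*x + 4.
  f_y = 1.
f_y = 1 is a nonzero constant, so f_y never vanishes: no point (x, y) can satisfy f = f_x = f_y = 0. In particular no (x, y) ∈ {−4, ..., 4}² is singular; the curve is smooth.


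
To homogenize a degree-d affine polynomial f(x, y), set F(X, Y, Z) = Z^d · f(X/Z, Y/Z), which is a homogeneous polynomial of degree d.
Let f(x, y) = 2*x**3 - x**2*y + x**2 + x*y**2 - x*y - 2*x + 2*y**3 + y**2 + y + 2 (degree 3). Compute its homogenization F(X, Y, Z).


F(X, Y, Z) = 2*X**3 - X**2*Y + X**2*Z + X*Y**2 - X*Y*Z - 2*X*Z**2 + 2*Y**3 + Y**2*Z + Y*Z**2 + 2*Z**3

deg(f) = 3.
Substitute x = X/Z, y = Y/Z into f, then multiply by Z^3.
  monomial 2·x^3·y^0 ↦ 2·X^3·Y^0·Z^0.
  monomial -1·x^2·y^1 ↦ -1·X^2·Y^1·Z^0.
  monomial 1·x^2·y^0 ↦ 1·X^2·Y^0·Z^1.
  monomial 1·x^1·y^2 ↦ 1·X^1·Y^2·Z^0.
  monomial -1·x^1·y^1 ↦ -1·X^1·Y^1·Z^1.
  monomial -2·x^1·y^0 ↦ -2·X^1·Y^0·Z^2.
  monomial 2·x^0·y^3 ↦ 2·X^0·Y^3·Z^0.
  monomial 1·x^0·y^2 ↦ 1·X^0·Y^2·Z^1.
  monomial 1·x^0·y^1 ↦ 1·X^0·Y^1·Z^2.
  monomial 2·x^0·y^0 ↦ 2·X^0·Y^0·Z^3.
Collecting: F(X, Y, Z) = 2*X**3 - X**2*Y + X**2*Z + X*Y**2 - X*Y*Z - 2*X*Z**2 + 2*Y**3 + Y**2*Z + Y*Z**2 + 2*Z**3.


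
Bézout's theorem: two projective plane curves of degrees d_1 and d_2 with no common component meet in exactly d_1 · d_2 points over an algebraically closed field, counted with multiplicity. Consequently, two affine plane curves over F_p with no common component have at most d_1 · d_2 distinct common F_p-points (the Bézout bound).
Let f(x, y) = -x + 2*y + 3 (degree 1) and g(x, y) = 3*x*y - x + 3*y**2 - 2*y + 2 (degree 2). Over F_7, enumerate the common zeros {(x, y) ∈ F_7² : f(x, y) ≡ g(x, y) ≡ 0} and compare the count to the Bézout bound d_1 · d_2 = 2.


Common zeros: ∅; count = 0; Bézout bound = 2.

deg(f) = 1, deg(g) = 2, so Bézout bound = 2.
Scan x ∈ F_7. For each x, list the y ∈ F_7 with f(x, y) ≡ 0 and those with g(x, y) ≡ 0 (mod 7); the common zeros in that column are the intersection.
  x = 0: f ≡ 0 at y ∈ {2}; g ≡ 0 at y ∈ {4, 6}; common: ∅.
  x = 1: f ≡ 0 at y ∈ {6}; g ≡ 0 at y ∈ ∅; common: ∅.
  x = 2: f ≡ 0 at y ∈ {3}; g ≡ 0 at y ∈ {0, 1}; common: ∅.
  x = 3: f ≡ 0 at y ∈ {0}; g ≡ 0 at y ∈ ∅; common: ∅.
  x = 4: f ≡ 0 at y ∈ {4}; g ≡ 0 at y ∈ ∅; common: ∅.
  x = 5: f ≡ 0 at y ∈ {1}; g ≡ 0 at y ∈ {2, 3}; common: ∅.
  x = 6: f ≡ 0 at y ∈ {5}; g ≡ 0 at y ∈ ∅; common: ∅.
Collecting: common zeros = ∅, so the count is 0.
Comparison with the Bézout bound: 0 ≤ 2 = deg(f)·deg(g), as expected for curves with no common component (the affine F_7-count falls short of the bound because intersections may lie at infinity, over extension fields, or carry multiplicity).


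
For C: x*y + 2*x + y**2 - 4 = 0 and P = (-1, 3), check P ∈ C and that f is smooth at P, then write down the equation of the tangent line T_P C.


Tangent line at P: 5*x + 5*y - 10 = 0.

Step 1: f(-1, 3) = 0, so P lies on C.
Step 2: partial derivatives
  f_x(x, y) = y + 2, f_y(x, y) = x + 2*y.
  f_x(P) = 5, f_y(P) = 5 (gradient nonzero, so P is smooth).
Step 3: tangent line at P: 5·(x − -1) + 5·(y − 3) = 0.
Expanding: 5*x + 5*y - 10 = 0.


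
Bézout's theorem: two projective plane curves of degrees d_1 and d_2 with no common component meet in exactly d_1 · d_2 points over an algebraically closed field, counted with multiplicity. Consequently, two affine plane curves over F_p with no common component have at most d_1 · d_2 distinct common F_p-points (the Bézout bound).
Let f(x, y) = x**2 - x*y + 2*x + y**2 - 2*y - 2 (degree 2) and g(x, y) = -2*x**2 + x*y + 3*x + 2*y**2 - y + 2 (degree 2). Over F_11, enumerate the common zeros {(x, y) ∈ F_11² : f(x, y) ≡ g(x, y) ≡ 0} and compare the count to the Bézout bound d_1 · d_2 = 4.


Common zeros: {(1, 9), (2, 5), (5, 0), (6, 10)}; count = 4; Bézout bound = 4.

deg(f) = 2, deg(g) = 2, so Bézout bound = 4.
Scan x ∈ F_11. For each x, list the y ∈ F_11 with f(x, y) ≡ 0 and those with g(x, y) ≡ 0 (mod 11); the common zeros in that column are the intersection.
  x = 0: f ≡ 0 at y ∈ {6, 7}; g ≡ 0 at y ∈ ∅; common: ∅.
  x = 1: f ≡ 0 at y ∈ {5, 9}; g ≡ 0 at y ∈ {2, 9}; common: {9}.
  x = 2: f ≡ 0 at y ∈ {5, 10}; g ≡ 0 at y ∈ {0, 5}; common: {5}.
  x = 3: f ≡ 0 at y ∈ ∅; g ≡ 0 at y ∈ {4, 6}; common: ∅.
  x = 4: f ≡ 0 at y ∈ {0, 6}; g ≡ 0 at y ∈ ∅; common: ∅.
  x = 5: f ≡ 0 at y ∈ {0, 7}; g ≡ 0 at y ∈ {0, 9}; common: {0}.
  x = 6: f ≡ 0 at y ∈ {9, 10}; g ≡ 0 at y ∈ {4, 10}; common: {10}.
  x = 7: f ≡ 0 at y ∈ ∅; g ≡ 0 at y ∈ {2, 6}; common: ∅.
  x = 8: f ≡ 0 at y ∈ ∅; g ≡ 0 at y ∈ ∅; common: ∅.
  x = 9: f ≡ 0 at y ∈ ∅; g ≡ 0 at y ∈ ∅; common: ∅.
  x = 10: f ≡ 0 at y ∈ ∅; g ≡ 0 at y ∈ ∅; common: ∅.
Collecting: common zeros = {(1, 9), (2, 5), (5, 0), (6, 10)}, so the count is 4.
Comparison with the Bézout bound: 4 ≤ 4 = deg(f)·deg(g), as expected for curves with no common component (the bound is attained).


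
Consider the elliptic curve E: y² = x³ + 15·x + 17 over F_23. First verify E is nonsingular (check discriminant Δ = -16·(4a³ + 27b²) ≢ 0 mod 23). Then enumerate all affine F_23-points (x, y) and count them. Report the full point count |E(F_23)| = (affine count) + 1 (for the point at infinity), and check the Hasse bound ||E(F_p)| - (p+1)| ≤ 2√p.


Affine points = {(2, 3), (2, 20), (4, 7), (4, 16), (6, 1), (6, 22), (11, 8), (11, 15), (12, 4), (12, 19), (14, 2), (14, 21), (15, 11), (15, 12), (16, 11), (16, 12), (18, 1), (18, 22), (19, 10), (19, 13), (21, 5), (21, 18), (22, 1), (22, 22)}; affine count = 24; |E(F_23)| = 25.

Discriminant check: Δ ∝ 4a³ + 27b² = 4·15³ + 27·17² = 4·3375 + 27·289 ≡ 5 (mod 23). Nonzero ⇒ E is nonsingular.
For each x ∈ F_23, compute rhs = x³ + 15·x + 17 mod 23, then count y ∈ F_23 with y² ≡ rhs.
  x = 0: rhs = 17, matching y values: none (0 points).
  x = 1: rhs = 10, matching y values: none (0 points).
  x = 2: rhs = 9, matching y values: 3, 20 (2 points).
  x = 3: rhs = 20, matching y values: none (0 points).
  x = 4: rhs = 3, matching y values: 7, 16 (2 points).
  x = 5: rhs = 10, matching y values: none (0 points).
  x = 6: rhs = 1, matching y values: 1, 22 (2 points).
  x = 7: rhs = 5, matching y values: none (0 points).
  x = 8: rhs = 5, matching y values: none (0 points).
  x = 9: rhs = 7, matching y values: none (0 points).
  x = 10: rhs = 17, matching y values: none (0 points).
  x = 11: rhs = 18, matching y values: 8, 15 (2 points).
  x = 12: rhs = 16, matching y values: 4, 19 (2 points).
  x = 13: rhs = 17, matching y values: none (0 points).
  x = 14: rhs = 4, matching y values: 2, 21 (2 points).
  x = 15: rhs = 6, matching y values: 11, 12 (2 points).
  x = 16: rhs = 6, matching y values: 11, 12 (2 points).
  x = 17: rhs = 10, matching y values: none (0 points).
  x = 18: rhs = 1, matching y values: 1, 22 (2 points).
  x = 19: rhs = 8, matching y values: 10, 13 (2 points).
  x = 20: rhs = 14, matching y values: none (0 points).
  x = 21: rhs = 2, matching y values: 5, 18 (2 points).
  x = 22: rhs = 1, matching y values: 1, 22 (2 points).
Total affine count: 24.
Full point count |E(F_23)| = 24 + 1 = 25.
Hasse bound: |25 − (23+1)| = |1| = 1 ≤ 2√23 ≈ 9.5917 ✓.


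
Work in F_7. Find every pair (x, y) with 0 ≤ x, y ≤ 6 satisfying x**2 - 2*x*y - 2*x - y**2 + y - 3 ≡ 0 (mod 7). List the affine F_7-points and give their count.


Affine F_7-points: {(2, 1), (2, 3), (3, 0), (3, 2), (6, 0), (6, 3)}; count = 6.

For each of the 49 pairs (x, y) ∈ F_7², evaluate f(x, y) mod 7. Record the zeros.
  x = 0: [0↦4, 1↦4, 2↦2, 3↦5, 4↦6, 5↦5, 6↦2]  zeros at y ∈ ∅
  x = 1: [0↦3, 1↦1, 2↦4, 3↦5, 4↦4, 5↦1, 6↦3]  zeros at y ∈ ∅
  x = 2: [0↦4, 1↦0, 2↦1, 3↦0, 4↦4, 5↦6, 6↦6]  zeros at y ∈ {1, 3}
  x = 3: [0↦0, 1↦1, 2↦0, 3↦4, 4↦6, 5↦6, 6↦4]  zeros at y ∈ {0, 2}
  x = 4: [0↦5, 1↦4, 2↦1, 3↦3, 4↦3, 5↦1, 6↦4]  zeros at y ∈ ∅
  x = 5: [0↦5, 1↦2, 2↦4, 3↦4, 4↦2, 5↦5, 6↦6]  zeros at y ∈ ∅
  x = 6: [0↦0, 1↦2, 2↦2, 3↦0, 4↦3, 5↦4, 6↦3]  zeros at y ∈ {0, 3}
Collecting zeros: affine points = {(2, 1), (2, 3), (3, 0), (3, 2), (6, 0), (6, 3)}.
Total count |C(F_7)_aff| = 6.


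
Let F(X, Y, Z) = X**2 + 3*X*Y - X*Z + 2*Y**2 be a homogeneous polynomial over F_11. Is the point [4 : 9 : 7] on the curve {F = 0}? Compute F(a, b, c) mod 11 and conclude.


F(4,9,7) ≡ 5 (mod 11); P is NOT on the curve.

Evaluate F(4, 9, 7) term-by-term (mod 11).
  X**2 ↦ 1·16·1·1 = 16
  3*X*Y ↦ 3·4·9·1 = 108
  -X*Z ↦ -1·4·1·7 = -28
  2*Y**2 ↦ 2·1·81·1 = 162
Sum: F(4, 9, 7) = (16) + (108) + (-28) + (162) = 258.
Reducing mod 11: 258 ≡ 5 (mod 11).
Since F(a, b, c) ≡ 5 ≠ 0 (mod 11), P does NOT lie on the curve.


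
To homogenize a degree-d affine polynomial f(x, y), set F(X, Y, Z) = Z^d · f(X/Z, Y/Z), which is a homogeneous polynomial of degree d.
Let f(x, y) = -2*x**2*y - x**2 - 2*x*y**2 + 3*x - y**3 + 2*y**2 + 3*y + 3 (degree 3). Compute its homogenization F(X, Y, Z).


F(X, Y, Z) = -2*X**2*Y - X**2*Z - 2*X*Y**2 + 3*X*Z**2 - Y**3 + 2*Y**2*Z + 3*Y*Z**2 + 3*Z**3

deg(f) = 3.
Substitute x = X/Z, y = Y/Z into f, then multiply by Z^3.
  monomial -2·x^2·y^1 ↦ -2·X^2·Y^1·Z^0.
  monomial -1·x^2·y^0 ↦ -1·X^2·Y^0·Z^1.
  monomial -2·x^1·y^2 ↦ -2·X^1·Y^2·Z^0.
  monomial 3·x^1·y^0 ↦ 3·X^1·Y^0·Z^2.
  monomial -1·x^0·y^3 ↦ -1·X^0·Y^3·Z^0.
  monomial 2·x^0·y^2 ↦ 2·X^0·Y^2·Z^1.
  monomial 3·x^0·y^1 ↦ 3·X^0·Y^1·Z^2.
  monomial 3·x^0·y^0 ↦ 3·X^0·Y^0·Z^3.
Collecting: F(X, Y, Z) = -2*X**2*Y - X**2*Z - 2*X*Y**2 + 3*X*Z**2 - Y**3 + 2*Y**2*Z + 3*Y*Z**2 + 3*Z**3.


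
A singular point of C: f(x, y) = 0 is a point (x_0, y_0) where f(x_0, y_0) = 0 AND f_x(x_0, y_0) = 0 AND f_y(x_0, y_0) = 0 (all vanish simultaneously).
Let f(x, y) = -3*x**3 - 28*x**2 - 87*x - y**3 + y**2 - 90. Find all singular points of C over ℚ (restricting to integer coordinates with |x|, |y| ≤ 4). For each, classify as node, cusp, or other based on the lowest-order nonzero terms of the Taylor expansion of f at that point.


Singular points: {(-3, 0)}; classification: node.

Compute partial derivatives:
  f_x = -9*x**2 - 56*x - 87.
  f_y = -3*y**2 + 2*y.
Scan x_0 ∈ {−4, ..., 4}. For each x_0, f_y(x_0, y) is a polynomial in y; find its integer roots y ∈ {−4, ..., 4}, then test f_x and f at those candidates.
  x = -4: f_y(-4, y) = -3*y**2 + 2*y; vanishes at y ∈ {0}. (-4, 0): f_x = -7 ≠ 0.
  x = -3: f_y(-3, y) = -3*y**2 + 2*y; vanishes at y ∈ {0}. (-3, 0): f_x = 0, f = 0 — SINGULAR.
  x = -2: f_y(-2, y) = -3*y**2 + 2*y; vanishes at y ∈ {0}. (-2, 0): f_x = -11 ≠ 0.
  x = -1: f_y(-1, y) = -3*y**2 + 2*y; vanishes at y ∈ {0}. (-1, 0): f_x = -40 ≠ 0.
  x = 0: f_y(0, y) = -3*y**2 + 2*y; vanishes at y ∈ {0}. (0, 0): f_x = -87 ≠ 0.
  x = 1: f_y(1, y) = -3*y**2 + 2*y; vanishes at y ∈ {0}. (1, 0): f_x = -152 ≠ 0.
  x = 2: f_y(2, y) = -3*y**2 + 2*y; vanishes at y ∈ {0}. (2, 0): f_x = -235 ≠ 0.
  x = 3: f_y(3, y) = -3*y**2 + 2*y; vanishes at y ∈ {0}. (3, 0): f_x = -336 ≠ 0.
  x = 4: f_y(4, y) = -3*y**2 + 2*y; vanishes at y ∈ {0}. (4, 0): f_x = -455 ≠ 0.
Only singular point on the grid: (-3, 0).
Classify: substitute x = -3 + u, y = 0 + v and expand: f = -3*u**3 - u**2 - v**3 + v**2.
No constant or linear terms (consistent with a singular point). Quadratic part: -u**2 + v**2. Cubic part: -3*u**3 - v**3.
The quadratic part v**2 - u**2 = (v − u)(v + u) splits into two distinct linear factors, so there are two distinct tangent lines y − 0 = ±(x − -3) — this is a node (ordinary double point).
Classification: node.


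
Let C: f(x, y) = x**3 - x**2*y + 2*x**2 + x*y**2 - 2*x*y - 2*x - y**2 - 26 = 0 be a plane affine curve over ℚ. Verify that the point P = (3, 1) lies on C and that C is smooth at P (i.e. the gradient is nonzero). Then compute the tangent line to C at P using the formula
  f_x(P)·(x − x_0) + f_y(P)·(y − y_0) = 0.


Tangent line at P: 30*x - 11*y - 79 = 0.

Step 1: f(3, 1) = 0, so P lies on C.
Step 2: partial derivatives
  f_x(x, y) = 3*x**2 - 2*x*y + 4*x + y**2 - 2*y - 2, f_y(x, y) = -x**2 + 2*x*y - 2*x - 2*y.
  f_x(P) = 30, f_y(P) = -11 (gradient nonzero, so P is smooth).
Step 3: tangent line at P: 30·(x − 3) + -11·(y − 1) = 0.
Expanding: 30*x - 11*y - 79 = 0.


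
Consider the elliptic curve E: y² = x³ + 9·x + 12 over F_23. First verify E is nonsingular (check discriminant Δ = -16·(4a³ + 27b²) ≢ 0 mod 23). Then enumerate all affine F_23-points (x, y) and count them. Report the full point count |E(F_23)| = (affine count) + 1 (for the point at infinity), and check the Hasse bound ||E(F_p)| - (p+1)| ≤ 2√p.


Affine points = {(0, 9), (0, 14), (6, 11), (6, 12), (7, 2), (7, 21), (11, 4), (11, 19), (12, 10), (12, 13), (13, 7), (13, 16), (15, 7), (15, 16), (17, 8), (17, 15), (18, 7), (18, 16), (19, 2), (19, 21), (20, 2), (20, 21), (21, 3), (21, 20), (22, 5), (22, 18)}; affine count = 26; |E(F_23)| = 27.

Discriminant check: Δ ∝ 4a³ + 27b² = 4·9³ + 27·12² = 4·729 + 27·144 ≡ 19 (mod 23). Nonzero ⇒ E is nonsingular.
For each x ∈ F_23, compute rhs = x³ + 9·x + 12 mod 23, then count y ∈ F_23 with y² ≡ rhs.
  x = 0: rhs = 12, matching y values: 9, 14 (2 points).
  x = 1: rhs = 22, matching y values: none (0 points).
  x = 2: rhs = 15, matching y values: none (0 points).
  x = 3: rhs = 20, matching y values: none (0 points).
  x = 4: rhs = 20, matching y values: none (0 points).
  x = 5: rhs = 21, matching y values: none (0 points).
  x = 6: rhs = 6, matching y values: 11, 12 (2 points).
  x = 7: rhs = 4, matching y values: 2, 21 (2 points).
  x = 8: rhs = 21, matching y values: none (0 points).
  x = 9: rhs = 17, matching y values: none (0 points).
  x = 10: rhs = 21, matching y values: none (0 points).
  x = 11: rhs = 16, matching y values: 4, 19 (2 points).
  x = 12: rhs = 8, matching y values: 10, 13 (2 points).
  x = 13: rhs = 3, matching y values: 7, 16 (2 points).
  x = 14: rhs = 7, matching y values: none (0 points).
  x = 15: rhs = 3, matching y values: 7, 16 (2 points).
  x = 16: rhs = 20, matching y values: none (0 points).
  x = 17: rhs = 18, matching y values: 8, 15 (2 points).
  x = 18: rhs = 3, matching y values: 7, 16 (2 points).
  x = 19: rhs = 4, matching y values: 2, 21 (2 points).
  x = 20: rhs = 4, matching y values: 2, 21 (2 points).
  x = 21: rhs = 9, matching y values: 3, 20 (2 points).
  x = 22: rhs = 2, matching y values: 5, 18 (2 points).
Total affine count: 26.
Full point count |E(F_23)| = 26 + 1 = 27.
Hasse bound: |27 − (23+1)| = |3| = 3 ≤ 2√23 ≈ 9.5917 ✓.


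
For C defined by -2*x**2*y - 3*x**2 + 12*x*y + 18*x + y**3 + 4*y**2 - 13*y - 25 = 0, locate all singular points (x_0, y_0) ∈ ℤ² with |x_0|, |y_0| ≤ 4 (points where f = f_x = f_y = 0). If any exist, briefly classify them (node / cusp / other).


Singular points: {(3, -1)}; classification: node.

Compute partial derivatives:
  f_x = -4*x*y - 6*x + 12*y + 18.
  f_y = -2*x**2 + 12*x + 3*y**2 + 8*y - 13.
Scan x_0 ∈ {−4, ..., 4}. For each x_0, f_y(x_0, y) is a polynomial in y; find its integer roots y ∈ {−4, ..., 4}, then test f_x and f at those candidates.
  x = -4: f_y(-4, y) = 3*y**2 + 8*y - 93; no integer root y with |y| ≤ 4.
  x = -3: f_y(-3, y) = 3*y**2 + 8*y - 67; no integer root y with |y| ≤ 4.
  x = -2: f_y(-2, y) = 3*y**2 + 8*y - 45; no integer root y with |y| ≤ 4.
  x = -1: f_y(-1, y) = 3*y**2 + 8*y - 27; no integer root y with |y| ≤ 4.
  x = 0: f_y(0, y) = 3*y**2 + 8*y - 13; no integer root y with |y| ≤ 4.
  x = 1: f_y(1, y) = 3*y**2 + 8*y - 3; vanishes at y ∈ {-3}. (1, -3): f_x = -12 ≠ 0.
  x = 2: f_y(2, y) = 3*y**2 + 8*y + 3; no integer root y with |y| ≤ 4.
  x = 3: f_y(3, y) = 3*y**2 + 8*y + 5; vanishes at y ∈ {-1}. (3, -1): f_x = 0, f = 0 — SINGULAR.
  x = 4: f_y(4, y) = 3*y**2 + 8*y + 3; no integer root y with |y| ≤ 4.
Only singular point on the grid: (3, -1).
Classify: substitute x = 3 + u, y = -1 + v and expand: f = -2*u**2*v - u**2 + v**3 + v**2.
No constant or linear terms (consistent with a singular point). Quadratic part: -u**2 + v**2. Cubic part: -2*u**2*v + v**3.
The quadratic part v**2 - u**2 = (v − u)(v + u) splits into two distinct linear factors, so there are two distinct tangent lines y − -1 = ±(x − 3) — this is a node (ordinary double point).
Classification: node.


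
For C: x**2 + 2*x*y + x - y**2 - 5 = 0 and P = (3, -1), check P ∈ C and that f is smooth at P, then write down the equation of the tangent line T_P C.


Tangent line at P: 5*x + 8*y - 7 = 0.

Step 1: f(3, -1) = 0, so P lies on C.
Step 2: partial derivatives
  f_x(x, y) = 2*x + 2*y + 1, f_y(x, y) = 2*x - 2*y.
  f_x(P) = 5, f_y(P) = 8 (gradient nonzero, so P is smooth).
Step 3: tangent line at P: 5·(x − 3) + 8·(y − -1) = 0.
Expanding: 5*x + 8*y - 7 = 0.


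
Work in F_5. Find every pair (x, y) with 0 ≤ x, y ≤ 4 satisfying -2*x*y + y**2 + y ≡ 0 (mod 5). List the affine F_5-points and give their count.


Affine F_5-points: {(0, 0), (0, 4), (1, 0), (1, 1), (2, 0), (2, 3), (3, 0), (4, 0), (4, 2)}; count = 9.

For each of the 25 pairs (x, y) ∈ F_5², evaluate f(x, y) mod 5. Record the zeros.
  x = 0: [0↦0, 1↦2, 2↦1, 3↦2, 4↦0]  zeros at y ∈ {0, 4}
  x = 1: [0↦0, 1↦0, 2↦2, 3↦1, 4↦2]  zeros at y ∈ {0, 1}
  x = 2: [0↦0, 1↦3, 2↦3, 3↦0, 4↦4]  zeros at y ∈ {0, 3}
  x = 3: [0↦0, 1↦1, 2↦4, 3↦4, 4↦1]  zeros at y ∈ {0}
  x = 4: [0↦0, 1↦4, 2↦0, 3↦3, 4↦3]  zeros at y ∈ {0, 2}
Collecting zeros: affine points = {(0, 0), (0, 4), (1, 0), (1, 1), (2, 0), (2, 3), (3, 0), (4, 0), (4, 2)}.
Total count |C(F_5)_aff| = 9.


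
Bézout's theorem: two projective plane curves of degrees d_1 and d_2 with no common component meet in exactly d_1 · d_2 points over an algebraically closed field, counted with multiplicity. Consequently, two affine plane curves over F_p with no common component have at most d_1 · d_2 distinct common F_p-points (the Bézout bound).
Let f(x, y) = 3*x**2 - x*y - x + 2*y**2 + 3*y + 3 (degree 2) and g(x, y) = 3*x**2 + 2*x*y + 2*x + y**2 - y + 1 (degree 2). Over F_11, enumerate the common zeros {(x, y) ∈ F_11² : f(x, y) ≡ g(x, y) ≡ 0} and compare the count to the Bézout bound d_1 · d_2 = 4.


Common zeros: {(8, 0)}; count = 1; Bézout bound = 4.

deg(f) = 2, deg(g) = 2, so Bézout bound = 4.
Scan x ∈ F_11. For each x, list the y ∈ F_11 with f(x, y) ≡ 0 and those with g(x, y) ≡ 0 (mod 11); the common zeros in that column are the intersection.
  x = 0: f ≡ 0 at y ∈ ∅; g ≡ 0 at y ∈ ∅; common: ∅.
  x = 1: f ≡ 0 at y ∈ ∅; g ≡ 0 at y ∈ ∅; common: ∅.
  x = 2: f ≡ 0 at y ∈ ∅; g ≡ 0 at y ∈ ∅; common: ∅.
  x = 3: f ≡ 0 at y ∈ {5, 6}; g ≡ 0 at y ∈ ∅; common: ∅.
  x = 4: f ≡ 0 at y ∈ ∅; g ≡ 0 at y ∈ ∅; common: ∅.
  x = 5: f ≡ 0 at y ∈ {2, 10}; g ≡ 0 at y ∈ {6, 7}; common: ∅.
  x = 6: f ≡ 0 at y ∈ {8, 10}; g ≡ 0 at y ∈ {0}; common: ∅.
  x = 7: f ≡ 0 at y ∈ {0, 2}; g ≡ 0 at y ∈ {1, 8}; common: ∅.
  x = 8: f ≡ 0 at y ∈ {0, 8}; g ≡ 0 at y ∈ {0, 7}; common: {0}.
  x = 9: f ≡ 0 at y ∈ ∅; g ≡ 0 at y ∈ {8}; common: ∅.
  x = 10: f ≡ 0 at y ∈ {4, 5}; g ≡ 0 at y ∈ {1, 2}; common: ∅.
Collecting: common zeros = {(8, 0)}, so the count is 1.
Comparison with the Bézout bound: 1 ≤ 4 = deg(f)·deg(g), as expected for curves with no common component (the affine F_11-count falls short of the bound because intersections may lie at infinity, over extension fields, or carry multiplicity).


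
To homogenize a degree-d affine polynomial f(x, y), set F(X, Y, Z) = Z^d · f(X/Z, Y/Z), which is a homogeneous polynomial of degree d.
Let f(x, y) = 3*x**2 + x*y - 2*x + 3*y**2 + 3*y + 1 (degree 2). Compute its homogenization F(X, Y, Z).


F(X, Y, Z) = 3*X**2 + X*Y - 2*X*Z + 3*Y**2 + 3*Y*Z + Z**2

deg(f) = 2.
Substitute x = X/Z, y = Y/Z into f, then multiply by Z^2.
  monomial 3·x^2·y^0 ↦ 3·X^2·Y^0·Z^0.
  monomial 1·x^1·y^1 ↦ 1·X^1·Y^1·Z^0.
  monomial -2·x^1·y^0 ↦ -2·X^1·Y^0·Z^1.
  monomial 3·x^0·y^2 ↦ 3·X^0·Y^2·Z^0.
  monomial 3·x^0·y^1 ↦ 3·X^0·Y^1·Z^1.
  monomial 1·x^0·y^0 ↦ 1·X^0·Y^0·Z^2.
Collecting: F(X, Y, Z) = 3*X**2 + X*Y - 2*X*Z + 3*Y**2 + 3*Y*Z + Z**2.


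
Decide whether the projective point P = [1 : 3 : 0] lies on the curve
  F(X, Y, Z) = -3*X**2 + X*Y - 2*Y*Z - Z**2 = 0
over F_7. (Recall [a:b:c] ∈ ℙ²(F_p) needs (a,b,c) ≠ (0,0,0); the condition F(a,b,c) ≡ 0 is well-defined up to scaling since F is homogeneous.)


F(1,3,0) ≡ 0 (mod 7); P is on the curve.

Evaluate F(1, 3, 0) term-by-term (mod 7).
  -3*X**2 ↦ -3·1·1·1 = -3
  X*Y ↦ 1·1·3·1 = 3
  -2*Y*Z ↦ -2·1·3·0 = 0
  -Z**2 ↦ -1·1·1·0 = 0
Sum: F(1, 3, 0) = (-3) + (3) + (0) + (0) = 0.
Reducing mod 7: 0 ≡ 0 (mod 7).
Since F(a, b, c) ≡ 0 (mod 7), P lies on the curve.


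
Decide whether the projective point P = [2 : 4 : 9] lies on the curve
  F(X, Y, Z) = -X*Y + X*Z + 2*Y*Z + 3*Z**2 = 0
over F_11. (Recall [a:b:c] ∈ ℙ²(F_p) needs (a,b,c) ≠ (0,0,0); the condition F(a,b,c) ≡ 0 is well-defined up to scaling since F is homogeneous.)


F(2,4,9) ≡ 6 (mod 11); P is NOT on the curve.

Evaluate F(2, 4, 9) term-by-term (mod 11).
  -X*Y ↦ -1·2·4·1 = -8
  X*Z ↦ 1·2·1·9 = 18
  2*Y*Z ↦ 2·1·4·9 = 72
  3*Z**2 ↦ 3·1·1·81 = 243
Sum: F(2, 4, 9) = (-8) + (18) + (72) + (243) = 325.
Reducing mod 11: 325 ≡ 6 (mod 11).
Since F(a, b, c) ≡ 6 ≠ 0 (mod 11), P does NOT lie on the curve.


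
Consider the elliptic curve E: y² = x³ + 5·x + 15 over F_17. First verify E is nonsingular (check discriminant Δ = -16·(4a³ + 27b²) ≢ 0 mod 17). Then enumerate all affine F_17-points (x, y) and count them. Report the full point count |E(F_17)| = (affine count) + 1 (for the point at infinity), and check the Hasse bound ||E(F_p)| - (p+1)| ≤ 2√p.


Affine points = {(0, 7), (0, 10), (1, 2), (1, 15), (2, 4), (2, 13), (7, 6), (7, 11), (12, 1), (12, 16), (13, 4), (13, 13), (16, 3), (16, 14)}; affine count = 14; |E(F_17)| = 15.

Discriminant check: Δ ∝ 4a³ + 27b² = 4·5³ + 27·15² = 4·125 + 27·225 ≡ 13 (mod 17). Nonzero ⇒ E is nonsingular.
For each x ∈ F_17, compute rhs = x³ + 5·x + 15 mod 17, then count y ∈ F_17 with y² ≡ rhs.
  x = 0: rhs = 15, matching y values: 7, 10 (2 points).
  x = 1: rhs = 4, matching y values: 2, 15 (2 points).
  x = 2: rhs = 16, matching y values: 4, 13 (2 points).
  x = 3: rhs = 6, matching y values: none (0 points).
  x = 4: rhs = 14, matching y values: none (0 points).
  x = 5: rhs = 12, matching y values: none (0 points).
  x = 6: rhs = 6, matching y values: none (0 points).
  x = 7: rhs = 2, matching y values: 6, 11 (2 points).
  x = 8: rhs = 6, matching y values: none (0 points).
  x = 9: rhs = 7, matching y values: none (0 points).
  x = 10: rhs = 11, matching y values: none (0 points).
  x = 11: rhs = 7, matching y values: none (0 points).
  x = 12: rhs = 1, matching y values: 1, 16 (2 points).
  x = 13: rhs = 16, matching y values: 4, 13 (2 points).
  x = 14: rhs = 7, matching y values: none (0 points).
  x = 15: rhs = 14, matching y values: none (0 points).
  x = 16: rhs = 9, matching y values: 3, 14 (2 points).
Total affine count: 14.
Full point count |E(F_17)| = 14 + 1 = 15.
Hasse bound: |15 − (17+1)| = |-3| = 3 ≤ 2√17 ≈ 8.2462 ✓.
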